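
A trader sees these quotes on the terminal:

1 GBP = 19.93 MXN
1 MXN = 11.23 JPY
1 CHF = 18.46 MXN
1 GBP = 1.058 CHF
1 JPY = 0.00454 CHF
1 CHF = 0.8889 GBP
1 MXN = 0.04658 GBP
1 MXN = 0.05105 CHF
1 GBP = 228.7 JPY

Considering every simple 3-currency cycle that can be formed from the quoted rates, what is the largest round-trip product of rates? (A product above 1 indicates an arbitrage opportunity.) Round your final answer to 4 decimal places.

0.9412

CHF→MXN→JPY→CHF: 18.46 × 11.23 × 0.00454 = 0.94117
CHF→GBP→JPY→CHF: 0.8889 × 228.7 × 0.00454 = 0.92294
CHF→MXN→GBP→CHF: 18.46 × 0.04658 × 1.058 = 0.90974
CHF→GBP→MXN→CHF: 0.8889 × 19.93 × 0.05105 = 0.90439
Maximum is CHF→MXN→JPY→CHF at 0.9412; no arbitrage — every cycle loses value.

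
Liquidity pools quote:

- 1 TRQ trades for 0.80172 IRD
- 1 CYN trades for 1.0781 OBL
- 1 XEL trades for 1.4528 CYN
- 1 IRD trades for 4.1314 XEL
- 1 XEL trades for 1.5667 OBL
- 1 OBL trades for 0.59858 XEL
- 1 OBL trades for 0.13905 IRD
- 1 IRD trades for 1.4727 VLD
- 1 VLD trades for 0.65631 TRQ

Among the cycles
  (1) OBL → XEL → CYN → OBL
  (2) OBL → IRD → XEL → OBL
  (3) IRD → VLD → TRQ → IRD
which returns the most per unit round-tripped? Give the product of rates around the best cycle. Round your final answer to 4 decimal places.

(1) 0.59858 × 1.4528 × 1.0781 = 0.93753
(2) 0.13905 × 4.1314 × 1.5667 = 0.90002
(3) 1.4727 × 0.65631 × 0.80172 = 0.77490
Highest is cycle (1) at 0.9375 (≤1, no arbitrage).

0.9375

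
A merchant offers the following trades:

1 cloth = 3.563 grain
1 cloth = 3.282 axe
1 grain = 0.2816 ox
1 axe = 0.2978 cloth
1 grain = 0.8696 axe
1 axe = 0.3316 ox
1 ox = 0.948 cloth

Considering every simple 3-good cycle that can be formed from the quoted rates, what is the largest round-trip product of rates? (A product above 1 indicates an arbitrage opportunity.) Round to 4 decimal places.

1.0317

ox→cloth→axe→ox: 0.948 × 3.282 × 0.3316 = 1.03172
ox→cloth→grain→ox: 0.948 × 3.563 × 0.2816 = 0.95117
axe→cloth→grain→axe: 0.2978 × 3.563 × 0.8696 = 0.92270
Maximum is ox→cloth→axe→ox at 1.0317; arbitrage exists.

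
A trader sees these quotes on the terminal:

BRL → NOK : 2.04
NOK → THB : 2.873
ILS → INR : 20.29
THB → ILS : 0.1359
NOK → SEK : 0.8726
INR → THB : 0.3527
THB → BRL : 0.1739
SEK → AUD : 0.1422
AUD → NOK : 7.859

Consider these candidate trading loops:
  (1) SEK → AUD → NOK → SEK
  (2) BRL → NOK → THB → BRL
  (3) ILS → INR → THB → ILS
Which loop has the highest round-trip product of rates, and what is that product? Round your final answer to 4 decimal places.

1.0192

(1) 0.1422 × 7.859 × 0.8726 = 0.97517
(2) 2.04 × 2.873 × 0.1739 = 1.01921
(3) 20.29 × 0.3527 × 0.1359 = 0.97254
Highest is cycle (2) at 1.0192 (>1, arbitrage).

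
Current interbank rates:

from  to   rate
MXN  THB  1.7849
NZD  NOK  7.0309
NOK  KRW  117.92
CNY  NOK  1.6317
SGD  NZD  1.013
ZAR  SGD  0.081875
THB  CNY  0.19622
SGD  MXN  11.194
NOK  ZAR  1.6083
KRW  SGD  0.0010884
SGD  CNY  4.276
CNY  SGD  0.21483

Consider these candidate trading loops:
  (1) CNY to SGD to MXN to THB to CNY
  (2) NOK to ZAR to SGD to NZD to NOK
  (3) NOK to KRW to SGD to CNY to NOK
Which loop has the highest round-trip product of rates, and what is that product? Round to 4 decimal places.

(1) 0.21483 × 11.194 × 1.7849 × 0.19622 = 0.84224
(2) 1.6083 × 0.081875 × 1.013 × 7.0309 = 0.93786
(3) 117.92 × 0.0010884 × 4.276 × 1.6317 = 0.89548
Highest is cycle (2) at 0.9379 (≤1, no arbitrage).

0.9379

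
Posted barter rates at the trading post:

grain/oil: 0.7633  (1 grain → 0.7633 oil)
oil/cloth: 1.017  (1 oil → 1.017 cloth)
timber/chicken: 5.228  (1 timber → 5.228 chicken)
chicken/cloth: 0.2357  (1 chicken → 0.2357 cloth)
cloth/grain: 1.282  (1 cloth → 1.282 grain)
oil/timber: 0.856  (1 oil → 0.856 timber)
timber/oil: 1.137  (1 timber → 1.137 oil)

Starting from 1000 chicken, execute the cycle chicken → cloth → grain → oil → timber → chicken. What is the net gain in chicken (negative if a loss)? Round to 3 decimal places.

32.172

1000 chicken × 0.2357 = 235.7 cloth
235.7 cloth × 1.282 = 302.1674 grain
302.1674 grain × 0.7633 = 230.64437642 oil
230.64437642 oil × 0.856 = 197.43158621552 timber
197.43158621552 timber × 5.228 = 1032.17233273473856 chicken
Net change: 1032.17233273473856 − 1000 = 32.17233273473856 chicken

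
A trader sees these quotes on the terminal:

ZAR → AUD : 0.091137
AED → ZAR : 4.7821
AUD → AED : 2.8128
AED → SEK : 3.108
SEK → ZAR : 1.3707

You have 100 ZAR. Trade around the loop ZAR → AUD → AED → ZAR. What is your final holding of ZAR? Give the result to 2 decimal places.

122.59

100 ZAR × 0.091137 = 9.1137 AUD
9.1137 AUD × 2.8128 = 25.63501536 AED
25.63501536 AED × 4.7821 = 122.589206953056 ZAR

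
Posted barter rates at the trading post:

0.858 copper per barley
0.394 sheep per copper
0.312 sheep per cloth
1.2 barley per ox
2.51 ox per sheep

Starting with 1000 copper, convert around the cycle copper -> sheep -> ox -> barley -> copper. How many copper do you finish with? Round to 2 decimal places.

1000 copper × 0.394 = 394 sheep
394 sheep × 2.51 = 988.94 ox
988.94 ox × 1.2 = 1186.728 barley
1186.728 barley × 0.858 = 1018.212624 copper

1018.21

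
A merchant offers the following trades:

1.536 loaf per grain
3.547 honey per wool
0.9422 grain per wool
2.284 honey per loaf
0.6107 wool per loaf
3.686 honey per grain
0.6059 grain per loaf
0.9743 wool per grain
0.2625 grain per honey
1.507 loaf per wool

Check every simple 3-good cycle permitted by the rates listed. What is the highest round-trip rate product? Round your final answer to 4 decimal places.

0.9209

honey→grain→loaf→honey: 0.2625 × 1.536 × 2.284 = 0.92091
honey→grain→wool→honey: 0.2625 × 0.9743 × 3.547 = 0.90716
grain→wool→loaf→grain: 0.9743 × 1.507 × 0.6059 = 0.88962
grain→loaf→wool→grain: 1.536 × 0.6107 × 0.9422 = 0.88382
Maximum is honey→grain→loaf→honey at 0.9209; no arbitrage — every cycle loses value.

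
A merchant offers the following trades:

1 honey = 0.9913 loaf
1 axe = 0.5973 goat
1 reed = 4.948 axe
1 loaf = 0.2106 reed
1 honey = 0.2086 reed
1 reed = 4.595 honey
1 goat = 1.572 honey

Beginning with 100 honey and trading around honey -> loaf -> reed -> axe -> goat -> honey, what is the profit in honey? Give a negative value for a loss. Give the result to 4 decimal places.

-3.0075

100 honey × 0.9913 = 99.13 loaf
99.13 loaf × 0.2106 = 20.876778 reed
20.876778 reed × 4.948 = 103.298297544 axe
103.298297544 axe × 0.5973 = 61.7000731230312 goat
61.7000731230312 goat × 1.572 = 96.9925149494050464 honey
Net change: 96.9925149494050464 − 100 = -3.0074850505949536 honey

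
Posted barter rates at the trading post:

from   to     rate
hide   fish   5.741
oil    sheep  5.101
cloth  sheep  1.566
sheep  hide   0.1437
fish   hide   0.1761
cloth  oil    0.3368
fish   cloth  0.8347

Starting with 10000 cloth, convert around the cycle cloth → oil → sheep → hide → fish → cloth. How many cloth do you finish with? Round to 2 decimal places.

11830.47

10000 cloth × 0.3368 = 3368 oil
3368 oil × 5.101 = 17180.168 sheep
17180.168 sheep × 0.1437 = 2468.7901416 hide
2468.7901416 hide × 5.741 = 14173.3242029256 fish
14173.3242029256 fish × 0.8347 = 11830.47371218199832 cloth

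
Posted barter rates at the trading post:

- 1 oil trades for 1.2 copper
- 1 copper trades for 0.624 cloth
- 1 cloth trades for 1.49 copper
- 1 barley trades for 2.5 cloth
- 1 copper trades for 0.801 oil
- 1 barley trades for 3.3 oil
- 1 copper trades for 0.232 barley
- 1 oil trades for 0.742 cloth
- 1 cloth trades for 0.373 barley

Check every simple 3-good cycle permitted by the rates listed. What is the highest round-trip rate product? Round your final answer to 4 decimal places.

0.9187

oil→copper→barley→oil: 1.2 × 0.232 × 3.3 = 0.91872
oil→cloth→barley→oil: 0.742 × 0.373 × 3.3 = 0.91333
oil→cloth→copper→oil: 0.742 × 1.49 × 0.801 = 0.88557
barley→cloth→copper→barley: 2.5 × 1.49 × 0.232 = 0.86420
Maximum is oil→copper→barley→oil at 0.9187; no arbitrage — every cycle loses value.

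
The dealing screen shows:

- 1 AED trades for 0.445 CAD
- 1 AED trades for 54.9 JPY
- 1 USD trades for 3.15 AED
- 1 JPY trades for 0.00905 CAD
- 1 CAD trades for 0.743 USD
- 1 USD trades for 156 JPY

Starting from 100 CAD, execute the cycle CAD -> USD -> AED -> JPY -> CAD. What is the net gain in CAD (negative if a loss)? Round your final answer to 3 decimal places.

100 CAD × 0.743 = 74.3 USD
74.3 USD × 3.15 = 234.045 AED
234.045 AED × 54.9 = 12849.0705 JPY
12849.0705 JPY × 0.00905 = 116.284088025 CAD
Net change: 116.284088025 − 100 = 16.284088025 CAD

16.284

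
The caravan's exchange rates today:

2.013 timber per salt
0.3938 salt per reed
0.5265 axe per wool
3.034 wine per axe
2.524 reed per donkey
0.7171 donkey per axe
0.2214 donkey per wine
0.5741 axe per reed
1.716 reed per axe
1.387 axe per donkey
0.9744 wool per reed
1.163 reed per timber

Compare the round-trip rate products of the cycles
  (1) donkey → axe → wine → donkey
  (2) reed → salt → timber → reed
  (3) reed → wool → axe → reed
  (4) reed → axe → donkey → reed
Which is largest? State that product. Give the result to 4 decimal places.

1.0391

(1) 1.387 × 3.034 × 0.2214 = 0.93169
(2) 0.3938 × 2.013 × 1.163 = 0.92193
(3) 0.9744 × 0.5265 × 1.716 = 0.88035
(4) 0.5741 × 0.7171 × 2.524 = 1.03910
Highest is cycle (4) at 1.0391 (>1, arbitrage).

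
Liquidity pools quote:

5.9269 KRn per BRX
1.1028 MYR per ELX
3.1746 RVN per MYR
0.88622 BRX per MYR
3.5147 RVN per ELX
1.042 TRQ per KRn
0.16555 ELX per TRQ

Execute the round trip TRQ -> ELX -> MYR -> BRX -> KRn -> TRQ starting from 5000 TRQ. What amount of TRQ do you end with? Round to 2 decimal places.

5000 TRQ × 0.16555 = 827.75 ELX
827.75 ELX × 1.1028 = 912.8427 MYR
912.8427 MYR × 0.88622 = 808.979457594 BRX
808.979457594 BRX × 5.9269 = 4794.7403472138786 KRn
4794.7403472138786 KRn × 1.042 = 4996.1194417968615012 TRQ

4996.12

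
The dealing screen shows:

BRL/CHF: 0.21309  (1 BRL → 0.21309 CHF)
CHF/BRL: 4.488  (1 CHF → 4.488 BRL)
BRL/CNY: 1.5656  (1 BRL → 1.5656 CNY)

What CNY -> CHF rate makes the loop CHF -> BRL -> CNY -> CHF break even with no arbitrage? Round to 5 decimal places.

0.14232

Known legs of the cycle: 4.488 × 1.5656 = 7.0264128
For no arbitrage the full-cycle product must be 1, so the missing rate is 1 / 7.0264128 ≈ 0.1423201.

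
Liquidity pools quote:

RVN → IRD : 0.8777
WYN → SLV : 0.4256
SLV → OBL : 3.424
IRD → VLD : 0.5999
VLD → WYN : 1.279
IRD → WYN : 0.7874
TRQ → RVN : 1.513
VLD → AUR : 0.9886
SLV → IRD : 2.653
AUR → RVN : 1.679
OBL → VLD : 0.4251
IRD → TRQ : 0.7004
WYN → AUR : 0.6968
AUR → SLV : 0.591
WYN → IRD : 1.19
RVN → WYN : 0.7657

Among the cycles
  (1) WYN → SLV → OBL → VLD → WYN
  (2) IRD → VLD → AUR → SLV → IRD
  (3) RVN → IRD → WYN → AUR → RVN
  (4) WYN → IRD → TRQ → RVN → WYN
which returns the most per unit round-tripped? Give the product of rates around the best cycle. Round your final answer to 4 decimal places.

0.9656

(1) 0.4256 × 3.424 × 0.4251 × 1.279 = 0.79231
(2) 0.5999 × 0.9886 × 0.591 × 2.653 = 0.92987
(3) 0.8777 × 0.7874 × 0.6968 × 1.679 = 0.80854
(4) 1.19 × 0.7004 × 1.513 × 0.7657 = 0.96559
Highest is cycle (4) at 0.9656 (≤1, no arbitrage).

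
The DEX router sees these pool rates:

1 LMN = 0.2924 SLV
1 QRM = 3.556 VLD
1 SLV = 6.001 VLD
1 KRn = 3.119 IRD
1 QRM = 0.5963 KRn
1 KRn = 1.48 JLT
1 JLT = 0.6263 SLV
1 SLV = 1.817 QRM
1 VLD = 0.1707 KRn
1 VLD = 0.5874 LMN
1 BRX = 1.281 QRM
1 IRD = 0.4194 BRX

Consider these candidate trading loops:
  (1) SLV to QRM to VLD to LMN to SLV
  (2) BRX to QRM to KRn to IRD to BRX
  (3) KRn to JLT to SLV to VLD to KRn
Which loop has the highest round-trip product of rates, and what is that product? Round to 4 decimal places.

(1) 1.817 × 3.556 × 0.5874 × 0.2924 = 1.10976
(2) 1.281 × 0.5963 × 3.119 × 0.4194 = 0.99921
(3) 1.48 × 0.6263 × 6.001 × 0.1707 = 0.94951
Highest is cycle (1) at 1.1098 (>1, arbitrage).

1.1098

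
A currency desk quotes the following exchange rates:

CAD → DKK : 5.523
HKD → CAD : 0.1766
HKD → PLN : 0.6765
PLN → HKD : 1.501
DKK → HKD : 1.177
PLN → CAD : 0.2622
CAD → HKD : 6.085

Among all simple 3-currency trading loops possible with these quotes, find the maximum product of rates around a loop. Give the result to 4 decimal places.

HKD→CAD→DKK→HKD: 0.1766 × 5.523 × 1.177 = 1.14800
HKD→PLN→CAD→HKD: 0.6765 × 0.2622 × 6.085 = 1.07935
Maximum is HKD→CAD→DKK→HKD at 1.1480; arbitrage exists.

1.1480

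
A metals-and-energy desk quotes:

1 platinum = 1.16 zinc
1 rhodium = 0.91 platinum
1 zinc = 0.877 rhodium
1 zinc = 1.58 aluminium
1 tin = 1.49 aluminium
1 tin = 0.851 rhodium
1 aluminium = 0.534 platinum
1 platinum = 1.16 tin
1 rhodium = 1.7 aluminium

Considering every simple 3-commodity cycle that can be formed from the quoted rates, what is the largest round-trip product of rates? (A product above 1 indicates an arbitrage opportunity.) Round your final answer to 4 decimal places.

0.9787

platinum→zinc→aluminium→platinum: 1.16 × 1.58 × 0.534 = 0.97872
platinum→zinc→rhodium→platinum: 1.16 × 0.877 × 0.91 = 0.92576
platinum→tin→aluminium→platinum: 1.16 × 1.49 × 0.534 = 0.92297
platinum→tin→rhodium→platinum: 1.16 × 0.851 × 0.91 = 0.89832
Maximum is platinum→zinc→aluminium→platinum at 0.9787; no arbitrage — every cycle loses value.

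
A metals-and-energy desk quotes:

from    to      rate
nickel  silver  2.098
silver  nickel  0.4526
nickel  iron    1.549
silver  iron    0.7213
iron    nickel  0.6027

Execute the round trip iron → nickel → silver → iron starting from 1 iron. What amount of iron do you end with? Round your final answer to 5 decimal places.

1 iron × 0.6027 = 0.6027 nickel
0.6027 nickel × 2.098 = 1.2644646 silver
1.2644646 silver × 0.7213 = 0.91205831598 iron

0.91206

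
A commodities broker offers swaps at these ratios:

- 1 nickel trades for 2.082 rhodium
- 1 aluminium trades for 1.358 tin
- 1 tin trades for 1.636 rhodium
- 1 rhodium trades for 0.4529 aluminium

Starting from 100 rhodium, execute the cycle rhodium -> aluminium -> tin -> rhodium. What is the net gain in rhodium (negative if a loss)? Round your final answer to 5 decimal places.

100 rhodium × 0.4529 = 45.29 aluminium
45.29 aluminium × 1.358 = 61.50382 tin
61.50382 tin × 1.636 = 100.62024952 rhodium
Net change: 100.62024952 − 100 = 0.62024952 rhodium

0.62025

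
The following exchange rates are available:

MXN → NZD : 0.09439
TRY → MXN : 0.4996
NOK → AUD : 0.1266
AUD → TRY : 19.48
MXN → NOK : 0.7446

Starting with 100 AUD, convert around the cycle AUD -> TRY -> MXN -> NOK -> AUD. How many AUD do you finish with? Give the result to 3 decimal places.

91.742

100 AUD × 19.48 = 1948 TRY
1948 TRY × 0.4996 = 973.2208 MXN
973.2208 MXN × 0.7446 = 724.66020768 NOK
724.66020768 NOK × 0.1266 = 91.741982292288 AUD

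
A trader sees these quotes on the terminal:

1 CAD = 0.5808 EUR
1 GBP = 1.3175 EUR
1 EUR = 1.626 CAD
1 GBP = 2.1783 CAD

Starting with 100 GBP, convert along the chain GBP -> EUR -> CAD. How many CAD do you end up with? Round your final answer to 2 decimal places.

214.23

100 GBP × 1.3175 = 131.75 EUR
131.75 EUR × 1.626 = 214.2255 CAD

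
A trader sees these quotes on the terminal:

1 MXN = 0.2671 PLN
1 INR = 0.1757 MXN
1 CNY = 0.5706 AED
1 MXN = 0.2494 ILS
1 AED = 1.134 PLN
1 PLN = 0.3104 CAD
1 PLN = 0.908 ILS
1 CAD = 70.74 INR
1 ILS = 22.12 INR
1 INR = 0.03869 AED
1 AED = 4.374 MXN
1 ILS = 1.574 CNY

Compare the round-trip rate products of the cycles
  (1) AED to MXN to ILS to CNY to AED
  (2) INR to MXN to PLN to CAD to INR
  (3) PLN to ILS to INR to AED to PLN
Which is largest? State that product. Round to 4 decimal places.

(1) 4.374 × 0.2494 × 1.574 × 0.5706 = 0.97974
(2) 0.1757 × 0.2671 × 0.3104 × 70.74 = 1.03046
(3) 0.908 × 22.12 × 0.03869 × 1.134 = 0.88122
Highest is cycle (2) at 1.0305 (>1, arbitrage).

1.0305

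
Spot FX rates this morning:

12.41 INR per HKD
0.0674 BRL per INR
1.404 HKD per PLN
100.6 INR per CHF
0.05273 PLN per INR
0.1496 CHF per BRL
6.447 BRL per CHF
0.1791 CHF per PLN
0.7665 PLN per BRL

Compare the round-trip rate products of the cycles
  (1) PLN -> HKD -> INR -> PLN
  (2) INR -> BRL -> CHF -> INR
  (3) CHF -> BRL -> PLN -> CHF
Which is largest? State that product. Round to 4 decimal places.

1.0144

(1) 1.404 × 12.41 × 0.05273 = 0.91875
(2) 0.0674 × 0.1496 × 100.6 = 1.01435
(3) 6.447 × 0.7665 × 0.1791 = 0.88505
Highest is cycle (2) at 1.0144 (>1, arbitrage).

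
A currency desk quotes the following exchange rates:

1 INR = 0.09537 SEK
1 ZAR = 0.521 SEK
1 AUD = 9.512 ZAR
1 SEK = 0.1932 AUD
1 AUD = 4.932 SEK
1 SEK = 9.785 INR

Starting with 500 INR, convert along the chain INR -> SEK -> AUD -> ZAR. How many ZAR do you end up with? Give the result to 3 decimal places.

87.632

500 INR × 0.09537 = 47.685 SEK
47.685 SEK × 0.1932 = 9.212742 AUD
9.212742 AUD × 9.512 = 87.631601904 ZAR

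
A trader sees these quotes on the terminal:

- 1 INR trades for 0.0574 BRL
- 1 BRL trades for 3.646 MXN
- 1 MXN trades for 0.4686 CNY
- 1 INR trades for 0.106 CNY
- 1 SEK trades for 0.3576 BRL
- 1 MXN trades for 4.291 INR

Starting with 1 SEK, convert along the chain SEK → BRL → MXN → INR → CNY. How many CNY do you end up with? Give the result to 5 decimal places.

0.59303

1 SEK × 0.3576 = 0.3576 BRL
0.3576 BRL × 3.646 = 1.3038096 MXN
1.3038096 MXN × 4.291 = 5.5946469936 INR
5.5946469936 INR × 0.106 = 0.5930325813216 CNY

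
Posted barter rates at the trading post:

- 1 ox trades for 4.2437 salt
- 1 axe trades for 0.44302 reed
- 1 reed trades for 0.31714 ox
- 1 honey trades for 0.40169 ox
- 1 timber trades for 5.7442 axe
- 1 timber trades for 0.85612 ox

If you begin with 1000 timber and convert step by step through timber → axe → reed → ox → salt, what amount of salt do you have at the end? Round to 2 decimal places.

3424.91

1000 timber × 5.7442 = 5744.2 axe
5744.2 axe × 0.44302 = 2544.795484 reed
2544.795484 reed × 0.31714 = 807.05643979576 ox
807.05643979576 ox × 4.2437 = 3424.905413561266712 salt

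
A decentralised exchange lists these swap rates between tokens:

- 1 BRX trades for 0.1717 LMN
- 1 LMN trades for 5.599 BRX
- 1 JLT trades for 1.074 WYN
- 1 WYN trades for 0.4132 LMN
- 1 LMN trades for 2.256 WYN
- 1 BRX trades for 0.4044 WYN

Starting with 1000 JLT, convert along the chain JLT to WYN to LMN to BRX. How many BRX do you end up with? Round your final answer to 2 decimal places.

1000 JLT × 1.074 = 1074 WYN
1074 WYN × 0.4132 = 443.7768 LMN
443.7768 LMN × 5.599 = 2484.7063032 BRX

2484.71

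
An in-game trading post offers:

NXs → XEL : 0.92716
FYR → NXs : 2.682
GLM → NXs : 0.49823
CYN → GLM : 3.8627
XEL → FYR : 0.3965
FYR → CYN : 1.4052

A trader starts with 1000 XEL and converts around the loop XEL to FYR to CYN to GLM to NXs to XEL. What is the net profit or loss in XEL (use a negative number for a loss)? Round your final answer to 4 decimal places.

-5.8387

1000 XEL × 0.3965 = 396.5 FYR
396.5 FYR × 1.4052 = 557.1618 CYN
557.1618 CYN × 3.8627 = 2152.14888486 GLM
2152.14888486 GLM × 0.49823 = 1072.2651389037978 NXs
1072.2651389037978 NXs × 0.92716 = 994.161346186045168248 XEL
Net change: 994.161346186045168248 − 1000 = -5.838653813954831752 XEL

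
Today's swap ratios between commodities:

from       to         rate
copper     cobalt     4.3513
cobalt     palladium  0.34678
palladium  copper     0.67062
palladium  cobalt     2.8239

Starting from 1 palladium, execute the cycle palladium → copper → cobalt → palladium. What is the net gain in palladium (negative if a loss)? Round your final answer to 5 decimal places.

1 palladium × 0.67062 = 0.67062 copper
0.67062 copper × 4.3513 = 2.918068806 cobalt
2.918068806 cobalt × 0.34678 = 1.01192790054468 palladium
Net change: 1.01192790054468 − 1 = 0.01192790054468 palladium

0.01193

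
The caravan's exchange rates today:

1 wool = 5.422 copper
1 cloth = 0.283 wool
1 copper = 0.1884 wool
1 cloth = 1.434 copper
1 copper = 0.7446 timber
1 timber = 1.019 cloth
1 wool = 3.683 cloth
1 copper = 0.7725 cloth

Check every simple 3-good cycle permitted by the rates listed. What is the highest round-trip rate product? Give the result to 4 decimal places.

wool→copper→cloth→wool: 5.422 × 0.7725 × 0.283 = 1.18534
cloth→copper→timber→cloth: 1.434 × 0.7446 × 1.019 = 1.08804
wool→cloth→copper→wool: 3.683 × 1.434 × 0.1884 = 0.99502
Maximum is wool→copper→cloth→wool at 1.1853; arbitrage exists.

1.1853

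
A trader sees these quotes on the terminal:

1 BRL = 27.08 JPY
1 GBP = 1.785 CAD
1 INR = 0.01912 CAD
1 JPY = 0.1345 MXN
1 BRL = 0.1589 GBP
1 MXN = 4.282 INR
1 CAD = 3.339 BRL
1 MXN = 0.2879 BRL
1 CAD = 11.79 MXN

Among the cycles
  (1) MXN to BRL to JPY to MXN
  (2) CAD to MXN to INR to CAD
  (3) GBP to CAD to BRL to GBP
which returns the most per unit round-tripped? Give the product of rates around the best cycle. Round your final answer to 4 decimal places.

(1) 0.2879 × 27.08 × 0.1345 = 1.04861
(2) 11.79 × 4.282 × 0.01912 = 0.96527
(3) 1.785 × 3.339 × 0.1589 = 0.94706
Highest is cycle (1) at 1.0486 (>1, arbitrage).

1.0486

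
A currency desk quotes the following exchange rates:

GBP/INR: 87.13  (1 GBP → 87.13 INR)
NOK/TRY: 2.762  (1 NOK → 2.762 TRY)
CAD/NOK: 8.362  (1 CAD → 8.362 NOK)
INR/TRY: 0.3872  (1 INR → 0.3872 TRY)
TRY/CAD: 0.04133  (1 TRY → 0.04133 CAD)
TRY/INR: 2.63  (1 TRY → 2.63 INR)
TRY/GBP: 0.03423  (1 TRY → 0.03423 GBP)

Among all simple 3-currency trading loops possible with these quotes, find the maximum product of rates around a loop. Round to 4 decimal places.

GBP→INR→TRY→GBP: 87.13 × 0.3872 × 0.03423 = 1.15481
CAD→NOK→TRY→CAD: 8.362 × 2.762 × 0.04133 = 0.95455
Maximum is GBP→INR→TRY→GBP at 1.1548; arbitrage exists.

1.1548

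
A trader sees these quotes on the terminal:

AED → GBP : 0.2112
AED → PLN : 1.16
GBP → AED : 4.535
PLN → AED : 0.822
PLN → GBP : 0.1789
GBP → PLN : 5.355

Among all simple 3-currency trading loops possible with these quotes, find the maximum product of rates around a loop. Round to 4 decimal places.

GBP→AED→PLN→GBP: 4.535 × 1.16 × 0.1789 = 0.94112
GBP→PLN→AED→GBP: 5.355 × 0.822 × 0.2112 = 0.92966
Maximum is GBP→AED→PLN→GBP at 0.9411; no arbitrage — every cycle loses value.

0.9411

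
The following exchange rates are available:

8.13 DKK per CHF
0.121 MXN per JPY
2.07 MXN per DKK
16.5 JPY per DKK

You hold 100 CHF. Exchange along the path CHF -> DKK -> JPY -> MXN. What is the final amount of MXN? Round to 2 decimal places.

1623.15

100 CHF × 8.13 = 813 DKK
813 DKK × 16.5 = 13414.5 JPY
13414.5 JPY × 0.121 = 1623.1545 MXN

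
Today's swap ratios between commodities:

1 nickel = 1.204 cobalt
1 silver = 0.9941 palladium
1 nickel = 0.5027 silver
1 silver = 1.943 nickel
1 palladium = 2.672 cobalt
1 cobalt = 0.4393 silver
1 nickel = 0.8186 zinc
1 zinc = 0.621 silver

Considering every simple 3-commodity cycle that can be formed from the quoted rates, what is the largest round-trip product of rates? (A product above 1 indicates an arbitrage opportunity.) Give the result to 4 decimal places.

1.1669

cobalt→silver→palladium→cobalt: 0.4393 × 0.9941 × 2.672 = 1.16688
nickel→cobalt→silver→nickel: 1.204 × 0.4393 × 1.943 = 1.02769
nickel→zinc→silver→nickel: 0.8186 × 0.621 × 1.943 = 0.98773
Maximum is cobalt→silver→palladium→cobalt at 1.1669; arbitrage exists.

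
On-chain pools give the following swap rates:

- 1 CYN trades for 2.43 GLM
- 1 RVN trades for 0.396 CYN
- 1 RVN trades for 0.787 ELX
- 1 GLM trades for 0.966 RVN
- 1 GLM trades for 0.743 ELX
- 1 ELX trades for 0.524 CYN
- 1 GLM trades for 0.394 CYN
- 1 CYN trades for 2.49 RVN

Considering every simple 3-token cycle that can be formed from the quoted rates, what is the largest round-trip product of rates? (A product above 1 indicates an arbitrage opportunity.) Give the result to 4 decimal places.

1.0268

RVN→ELX→CYN→RVN: 0.787 × 0.524 × 2.49 = 1.02685
GLM→ELX→CYN→GLM: 0.743 × 0.524 × 2.43 = 0.94608
RVN→CYN→GLM→RVN: 0.396 × 2.43 × 0.966 = 0.92956
Maximum is RVN→ELX→CYN→RVN at 1.0268; arbitrage exists.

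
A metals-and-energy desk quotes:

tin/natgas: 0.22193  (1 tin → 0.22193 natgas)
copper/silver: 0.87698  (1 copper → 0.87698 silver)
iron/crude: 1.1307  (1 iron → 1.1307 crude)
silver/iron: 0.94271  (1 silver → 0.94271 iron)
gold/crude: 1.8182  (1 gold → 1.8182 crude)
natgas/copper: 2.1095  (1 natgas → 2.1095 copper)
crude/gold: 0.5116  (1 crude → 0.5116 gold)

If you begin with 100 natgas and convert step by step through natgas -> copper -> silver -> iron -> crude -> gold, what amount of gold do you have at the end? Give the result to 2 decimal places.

100.88

100 natgas × 2.1095 = 210.95 copper
210.95 copper × 0.87698 = 184.998931 silver
184.998931 silver × 0.94271 = 174.40034224301 iron
174.40034224301 iron × 1.1307 = 197.194466974171407 crude
197.194466974171407 crude × 0.5116 = 100.8846893039860918212 gold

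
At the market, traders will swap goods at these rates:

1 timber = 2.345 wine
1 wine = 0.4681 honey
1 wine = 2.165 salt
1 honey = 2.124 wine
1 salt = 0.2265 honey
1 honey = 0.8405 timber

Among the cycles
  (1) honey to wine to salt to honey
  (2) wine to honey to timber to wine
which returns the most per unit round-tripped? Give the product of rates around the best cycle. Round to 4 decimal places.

(1) 2.124 × 2.165 × 0.2265 = 1.04155
(2) 0.4681 × 0.8405 × 2.345 = 0.92261
Highest is cycle (1) at 1.0416 (>1, arbitrage).

1.0416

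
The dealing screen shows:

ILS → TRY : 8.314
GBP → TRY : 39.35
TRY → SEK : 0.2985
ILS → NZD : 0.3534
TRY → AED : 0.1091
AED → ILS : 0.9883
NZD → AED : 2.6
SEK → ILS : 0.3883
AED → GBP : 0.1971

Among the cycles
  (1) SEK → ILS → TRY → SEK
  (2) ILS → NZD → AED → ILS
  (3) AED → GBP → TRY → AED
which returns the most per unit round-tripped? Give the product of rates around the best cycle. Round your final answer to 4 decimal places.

(1) 0.3883 × 8.314 × 0.2985 = 0.96366
(2) 0.3534 × 2.6 × 0.9883 = 0.90809
(3) 0.1971 × 39.35 × 0.1091 = 0.84617
Highest is cycle (1) at 0.9637 (≤1, no arbitrage).

0.9637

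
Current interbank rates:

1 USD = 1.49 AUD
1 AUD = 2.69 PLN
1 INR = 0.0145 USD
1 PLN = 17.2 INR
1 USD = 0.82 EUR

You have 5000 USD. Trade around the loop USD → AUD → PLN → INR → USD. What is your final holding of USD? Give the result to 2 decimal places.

5000 USD × 1.49 = 7450 AUD
7450 AUD × 2.69 = 20040.5 PLN
20040.5 PLN × 17.2 = 344696.6 INR
344696.6 INR × 0.0145 = 4998.1007 USD

4998.10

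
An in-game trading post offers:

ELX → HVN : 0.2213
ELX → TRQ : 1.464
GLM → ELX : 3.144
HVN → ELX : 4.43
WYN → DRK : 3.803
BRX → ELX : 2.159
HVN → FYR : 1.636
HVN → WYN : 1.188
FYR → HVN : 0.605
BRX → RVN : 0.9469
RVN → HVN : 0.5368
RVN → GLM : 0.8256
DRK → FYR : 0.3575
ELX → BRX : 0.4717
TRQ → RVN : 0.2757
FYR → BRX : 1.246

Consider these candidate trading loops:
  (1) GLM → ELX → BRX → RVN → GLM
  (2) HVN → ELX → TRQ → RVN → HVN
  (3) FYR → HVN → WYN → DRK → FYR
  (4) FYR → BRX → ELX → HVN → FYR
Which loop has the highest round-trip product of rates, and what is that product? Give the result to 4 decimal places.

(1) 3.144 × 0.4717 × 0.9469 × 0.8256 = 1.15937
(2) 4.43 × 1.464 × 0.2757 × 0.5368 = 0.95983
(3) 0.605 × 1.188 × 3.803 × 0.3575 = 0.97718
(4) 1.246 × 2.159 × 0.2213 × 1.636 = 0.97395
Highest is cycle (1) at 1.1594 (>1, arbitrage).

1.1594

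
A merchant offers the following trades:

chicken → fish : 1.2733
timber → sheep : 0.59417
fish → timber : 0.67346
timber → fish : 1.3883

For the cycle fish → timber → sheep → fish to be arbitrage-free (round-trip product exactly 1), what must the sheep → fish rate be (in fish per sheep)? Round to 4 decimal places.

Known legs of the cycle: 0.67346 × 0.59417 = 0.4001497282
For no arbitrage the full-cycle product must be 1, so the missing rate is 1 / 0.4001497282 ≈ 2.499065.

2.4991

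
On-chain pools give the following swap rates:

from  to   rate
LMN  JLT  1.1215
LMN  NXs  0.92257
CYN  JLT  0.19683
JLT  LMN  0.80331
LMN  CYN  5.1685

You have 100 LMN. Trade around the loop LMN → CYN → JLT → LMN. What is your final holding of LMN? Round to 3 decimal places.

81.722

100 LMN × 5.1685 = 516.85 CYN
516.85 CYN × 0.19683 = 101.7315855 JLT
101.7315855 JLT × 0.80331 = 81.721999948005 LMN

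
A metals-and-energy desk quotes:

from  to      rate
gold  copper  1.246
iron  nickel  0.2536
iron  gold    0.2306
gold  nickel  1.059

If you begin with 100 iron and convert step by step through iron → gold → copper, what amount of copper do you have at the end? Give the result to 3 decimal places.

28.733

100 iron × 0.2306 = 23.06 gold
23.06 gold × 1.246 = 28.73276 copper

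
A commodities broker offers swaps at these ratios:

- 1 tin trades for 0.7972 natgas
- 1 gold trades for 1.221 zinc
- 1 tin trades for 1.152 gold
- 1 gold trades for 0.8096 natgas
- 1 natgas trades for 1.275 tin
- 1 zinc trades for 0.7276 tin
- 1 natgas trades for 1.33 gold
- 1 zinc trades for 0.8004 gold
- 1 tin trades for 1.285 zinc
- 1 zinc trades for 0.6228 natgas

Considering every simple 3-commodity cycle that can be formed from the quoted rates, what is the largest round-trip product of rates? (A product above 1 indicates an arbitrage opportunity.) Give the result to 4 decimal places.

1.1891

tin→gold→natgas→tin: 1.152 × 0.8096 × 1.275 = 1.18914
tin→gold→zinc→tin: 1.152 × 1.221 × 0.7276 = 1.02344
tin→zinc→natgas→tin: 1.285 × 0.6228 × 1.275 = 1.02038
gold→zinc→natgas→gold: 1.221 × 0.6228 × 1.33 = 1.01138
Maximum is tin→gold→natgas→tin at 1.1891; arbitrage exists.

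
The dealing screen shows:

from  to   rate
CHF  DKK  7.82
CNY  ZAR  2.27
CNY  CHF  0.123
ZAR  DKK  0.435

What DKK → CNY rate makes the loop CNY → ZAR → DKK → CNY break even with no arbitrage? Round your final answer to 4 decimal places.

1.0127

Known legs of the cycle: 2.27 × 0.435 = 0.98745
For no arbitrage the full-cycle product must be 1, so the missing rate is 1 / 0.98745 ≈ 1.012710.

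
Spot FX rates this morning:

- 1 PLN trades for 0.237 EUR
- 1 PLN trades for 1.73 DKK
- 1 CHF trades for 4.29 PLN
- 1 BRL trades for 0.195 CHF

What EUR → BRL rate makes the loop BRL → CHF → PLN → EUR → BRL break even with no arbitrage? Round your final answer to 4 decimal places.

Known legs of the cycle: 0.195 × 4.29 × 0.237 = 0.19826235
For no arbitrage the full-cycle product must be 1, so the missing rate is 1 / 0.19826235 ≈ 5.043822.

5.0438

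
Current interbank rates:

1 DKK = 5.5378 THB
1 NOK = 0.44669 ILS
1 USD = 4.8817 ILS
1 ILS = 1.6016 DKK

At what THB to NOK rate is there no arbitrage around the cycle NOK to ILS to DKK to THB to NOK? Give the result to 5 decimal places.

0.25241

Known legs of the cycle: 0.44669 × 1.6016 × 5.5378 = 3.9618456990112
For no arbitrage the full-cycle product must be 1, so the missing rate is 1 / 3.9618456990112 ≈ 0.2524076.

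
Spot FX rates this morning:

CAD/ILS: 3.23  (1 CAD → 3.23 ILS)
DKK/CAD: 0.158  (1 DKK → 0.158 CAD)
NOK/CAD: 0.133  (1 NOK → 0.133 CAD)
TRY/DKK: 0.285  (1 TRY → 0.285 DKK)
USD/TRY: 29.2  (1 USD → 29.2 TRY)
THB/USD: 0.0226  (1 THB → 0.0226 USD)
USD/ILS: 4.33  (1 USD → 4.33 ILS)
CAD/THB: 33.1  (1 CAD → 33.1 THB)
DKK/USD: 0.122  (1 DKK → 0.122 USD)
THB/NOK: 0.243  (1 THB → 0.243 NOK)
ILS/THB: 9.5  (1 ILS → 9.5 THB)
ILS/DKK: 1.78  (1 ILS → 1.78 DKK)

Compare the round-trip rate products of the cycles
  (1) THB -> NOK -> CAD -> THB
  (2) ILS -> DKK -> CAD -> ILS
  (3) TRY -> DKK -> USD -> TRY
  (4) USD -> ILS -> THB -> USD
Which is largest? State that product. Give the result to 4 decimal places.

(1) 0.243 × 0.133 × 33.1 = 1.06976
(2) 1.78 × 0.158 × 3.23 = 0.90841
(3) 0.285 × 0.122 × 29.2 = 1.01528
(4) 4.33 × 9.5 × 0.0226 = 0.92965
Highest is cycle (1) at 1.0698 (>1, arbitrage).

1.0698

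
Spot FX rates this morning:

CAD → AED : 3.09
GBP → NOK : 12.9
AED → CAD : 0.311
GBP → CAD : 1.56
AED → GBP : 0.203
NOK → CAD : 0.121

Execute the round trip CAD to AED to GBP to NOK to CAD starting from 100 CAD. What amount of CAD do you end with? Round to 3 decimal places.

100 CAD × 3.09 = 309 AED
309 AED × 0.203 = 62.727 GBP
62.727 GBP × 12.9 = 809.1783 NOK
809.1783 NOK × 0.121 = 97.9105743 CAD

97.911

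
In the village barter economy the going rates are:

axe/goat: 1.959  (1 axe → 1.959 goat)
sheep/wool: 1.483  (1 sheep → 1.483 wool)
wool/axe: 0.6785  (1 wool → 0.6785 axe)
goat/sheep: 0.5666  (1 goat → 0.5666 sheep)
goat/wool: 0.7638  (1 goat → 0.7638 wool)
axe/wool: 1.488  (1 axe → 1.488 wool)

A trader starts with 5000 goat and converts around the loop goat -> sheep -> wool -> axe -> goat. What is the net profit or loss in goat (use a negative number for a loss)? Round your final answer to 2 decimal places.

584.34

5000 goat × 0.5666 = 2833 sheep
2833 sheep × 1.483 = 4201.339 wool
4201.339 wool × 0.6785 = 2850.6085115 axe
2850.6085115 axe × 1.959 = 5584.3420740285 goat
Net change: 5584.3420740285 − 5000 = 584.3420740285 goat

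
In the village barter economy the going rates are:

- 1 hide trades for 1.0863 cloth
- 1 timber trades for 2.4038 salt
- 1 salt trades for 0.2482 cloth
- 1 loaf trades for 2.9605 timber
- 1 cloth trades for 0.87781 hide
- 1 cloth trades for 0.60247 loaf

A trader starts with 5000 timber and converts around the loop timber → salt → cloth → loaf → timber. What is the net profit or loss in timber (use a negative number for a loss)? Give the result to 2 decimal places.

5000 timber × 2.4038 = 12019 salt
12019 salt × 0.2482 = 2983.1158 cloth
2983.1158 cloth × 0.60247 = 1797.237776026 loaf
1797.237776026 loaf × 2.9605 = 5320.722435924973 timber
Net change: 5320.722435924973 − 5000 = 320.722435924973 timber

320.72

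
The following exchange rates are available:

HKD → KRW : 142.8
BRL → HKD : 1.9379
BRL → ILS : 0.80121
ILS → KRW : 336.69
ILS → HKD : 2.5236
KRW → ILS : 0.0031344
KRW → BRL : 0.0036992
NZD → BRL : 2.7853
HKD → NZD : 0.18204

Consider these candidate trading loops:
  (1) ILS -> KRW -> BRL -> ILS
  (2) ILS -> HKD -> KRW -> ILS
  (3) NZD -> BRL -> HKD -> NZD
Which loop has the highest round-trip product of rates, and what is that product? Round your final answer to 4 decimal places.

1.1295

(1) 336.69 × 0.0036992 × 0.80121 = 0.99789
(2) 2.5236 × 142.8 × 0.0031344 = 1.12954
(3) 2.7853 × 1.9379 × 0.18204 = 0.98259
Highest is cycle (2) at 1.1295 (>1, arbitrage).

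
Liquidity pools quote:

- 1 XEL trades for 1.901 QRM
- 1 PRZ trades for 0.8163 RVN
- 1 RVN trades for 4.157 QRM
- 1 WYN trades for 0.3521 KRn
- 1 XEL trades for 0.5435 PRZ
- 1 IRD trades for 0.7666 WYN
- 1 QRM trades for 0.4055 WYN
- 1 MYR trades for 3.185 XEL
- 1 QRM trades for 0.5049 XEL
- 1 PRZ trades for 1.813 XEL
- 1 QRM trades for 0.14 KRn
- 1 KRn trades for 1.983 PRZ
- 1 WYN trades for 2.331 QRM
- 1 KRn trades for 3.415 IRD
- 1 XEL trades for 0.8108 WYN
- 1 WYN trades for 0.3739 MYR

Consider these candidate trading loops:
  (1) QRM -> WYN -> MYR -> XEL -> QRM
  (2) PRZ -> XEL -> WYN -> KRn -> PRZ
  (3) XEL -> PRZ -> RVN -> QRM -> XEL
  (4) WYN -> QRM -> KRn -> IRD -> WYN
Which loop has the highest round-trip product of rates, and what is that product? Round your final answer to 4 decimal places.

1.0264

(1) 0.4055 × 0.3739 × 3.185 × 1.901 = 0.91799
(2) 1.813 × 0.8108 × 0.3521 × 1.983 = 1.02636
(3) 0.5435 × 0.8163 × 4.157 × 0.5049 = 0.93118
(4) 2.331 × 0.14 × 3.415 × 0.7666 = 0.85434
Highest is cycle (2) at 1.0264 (>1, arbitrage).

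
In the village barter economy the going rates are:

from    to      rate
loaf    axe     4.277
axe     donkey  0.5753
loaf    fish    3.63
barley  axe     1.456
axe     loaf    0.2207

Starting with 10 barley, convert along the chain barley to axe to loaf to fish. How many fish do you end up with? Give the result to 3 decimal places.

11.665

10 barley × 1.456 = 14.56 axe
14.56 axe × 0.2207 = 3.213392 loaf
3.213392 loaf × 3.63 = 11.66461296 fish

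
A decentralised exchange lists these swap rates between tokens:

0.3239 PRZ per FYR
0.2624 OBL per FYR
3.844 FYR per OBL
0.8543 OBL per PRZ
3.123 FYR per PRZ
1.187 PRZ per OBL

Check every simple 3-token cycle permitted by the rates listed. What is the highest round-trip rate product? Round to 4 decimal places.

FYR→PRZ→OBL→FYR: 0.3239 × 0.8543 × 3.844 = 1.06366
FYR→OBL→PRZ→FYR: 0.2624 × 1.187 × 3.123 = 0.97272
Maximum is FYR→PRZ→OBL→FYR at 1.0637; arbitrage exists.

1.0637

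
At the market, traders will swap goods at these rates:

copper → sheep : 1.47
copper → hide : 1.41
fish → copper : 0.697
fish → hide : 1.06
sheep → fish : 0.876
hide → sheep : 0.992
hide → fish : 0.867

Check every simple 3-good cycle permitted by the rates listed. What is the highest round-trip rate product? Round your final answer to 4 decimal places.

hide→sheep→fish→hide: 0.992 × 0.876 × 1.06 = 0.92113
fish→copper→sheep→fish: 0.697 × 1.47 × 0.876 = 0.89754
hide→fish→copper→hide: 0.867 × 0.697 × 1.41 = 0.85206
Maximum is hide→sheep→fish→hide at 0.9211; no arbitrage — every cycle loses value.

0.9211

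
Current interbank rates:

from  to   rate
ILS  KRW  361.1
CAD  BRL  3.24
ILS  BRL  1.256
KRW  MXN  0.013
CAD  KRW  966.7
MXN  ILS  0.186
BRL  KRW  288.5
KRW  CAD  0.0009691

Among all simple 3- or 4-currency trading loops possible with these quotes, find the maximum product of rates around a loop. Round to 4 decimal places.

KRW→CAD→BRL→KRW: 0.0009691 × 3.24 × 288.5 = 0.90586
KRW→MXN→ILS→BRL→KRW: 0.013 × 0.186 × 1.256 × 288.5 = 0.87618
KRW→MXN→ILS→KRW: 0.013 × 0.186 × 361.1 = 0.87314
Maximum is KRW→CAD→BRL→KRW at 0.9059; no arbitrage — every cycle loses value.

0.9059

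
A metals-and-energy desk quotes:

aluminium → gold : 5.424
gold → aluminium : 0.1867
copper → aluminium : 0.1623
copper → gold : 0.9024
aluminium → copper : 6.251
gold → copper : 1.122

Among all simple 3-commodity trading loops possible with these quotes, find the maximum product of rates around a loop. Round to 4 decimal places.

1.0532

copper→gold→aluminium→copper: 0.9024 × 0.1867 × 6.251 = 1.05316
copper→aluminium→gold→copper: 0.1623 × 5.424 × 1.122 = 0.98771
Maximum is copper→gold→aluminium→copper at 1.0532; arbitrage exists.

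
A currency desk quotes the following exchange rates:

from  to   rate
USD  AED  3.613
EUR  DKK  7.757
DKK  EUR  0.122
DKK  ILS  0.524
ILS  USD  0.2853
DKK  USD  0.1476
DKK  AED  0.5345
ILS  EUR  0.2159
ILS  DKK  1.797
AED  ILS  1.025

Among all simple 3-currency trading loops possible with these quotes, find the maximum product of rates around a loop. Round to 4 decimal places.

1.0566

AED→ILS→USD→AED: 1.025 × 0.2853 × 3.613 = 1.05656
AED→ILS→DKK→AED: 1.025 × 1.797 × 0.5345 = 0.98451
ILS→EUR→DKK→ILS: 0.2159 × 7.757 × 0.524 = 0.87756
Maximum is AED→ILS→USD→AED at 1.0566; arbitrage exists.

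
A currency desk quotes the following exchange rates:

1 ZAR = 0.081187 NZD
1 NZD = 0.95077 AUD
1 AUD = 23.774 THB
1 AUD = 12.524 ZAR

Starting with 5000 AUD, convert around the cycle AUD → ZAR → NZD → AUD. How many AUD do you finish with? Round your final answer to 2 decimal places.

4833.65

5000 AUD × 12.524 = 62620 ZAR
62620 ZAR × 0.081187 = 5083.92994 NZD
5083.92994 NZD × 0.95077 = 4833.6480690538 AUD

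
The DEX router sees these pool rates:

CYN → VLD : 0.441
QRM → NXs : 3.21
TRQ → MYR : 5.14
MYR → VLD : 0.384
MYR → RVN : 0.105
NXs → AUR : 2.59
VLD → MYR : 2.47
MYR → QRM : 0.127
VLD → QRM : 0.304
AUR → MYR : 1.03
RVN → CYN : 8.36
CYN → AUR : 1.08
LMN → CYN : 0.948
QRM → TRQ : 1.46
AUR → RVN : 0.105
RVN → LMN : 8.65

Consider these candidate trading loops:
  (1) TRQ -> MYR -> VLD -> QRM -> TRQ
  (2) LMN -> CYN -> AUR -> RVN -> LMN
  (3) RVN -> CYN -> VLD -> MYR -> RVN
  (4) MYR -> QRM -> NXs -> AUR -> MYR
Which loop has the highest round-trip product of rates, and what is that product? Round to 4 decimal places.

(1) 5.14 × 0.384 × 0.304 × 1.46 = 0.87603
(2) 0.948 × 1.08 × 0.105 × 8.65 = 0.92990
(3) 8.36 × 0.441 × 2.47 × 0.105 = 0.95616
(4) 0.127 × 3.21 × 2.59 × 1.03 = 1.08754
Highest is cycle (4) at 1.0875 (>1, arbitrage).

1.0875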